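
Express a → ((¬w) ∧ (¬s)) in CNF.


Step 1: Rewrite a → ((¬w) ∧ (¬s)) as ¬a ∨ ((¬w) ∧ (¬s)).
Step 2: Distribute ∨ over ∧.

((¬a) ∨ (¬w)) ∧ ((¬a) ∨ (¬s))


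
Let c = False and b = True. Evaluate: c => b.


Implication is false only when antecedent is true and consequent is false.
Substitute: c=False, b=True.
False => True evaluates to True.

True


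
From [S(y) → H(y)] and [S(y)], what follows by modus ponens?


Modus ponens: from (P → Q) and P, infer Q.
P = 'S(y)' is asserted, and P → Q holds, so Q follows.

H(y).


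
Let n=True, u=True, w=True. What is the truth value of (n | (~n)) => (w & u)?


Substitute n=True, u=True, w=True:
~n = False
n | (~n) = True | False = True
w & u = True & True = True
(n | (~n)) => (w & u) = True => True = True

True


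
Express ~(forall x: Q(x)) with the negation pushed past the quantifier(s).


¬(forall x: φ) = exists x: ¬φ, and ¬(exists x: φ) = forall x: ¬φ.
Apply to the universal statement.

exists x: ~(Q(x))


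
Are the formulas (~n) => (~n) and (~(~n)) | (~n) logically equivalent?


Compare truth tables:
n | φ | ψ
---------
False | True | True
True | True | True
The columns φ and ψ agree on every row.

Yes, they are logically equivalent.


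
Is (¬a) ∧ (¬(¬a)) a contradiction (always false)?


Truth table over {a}:
a | φ
-----
F | F
T | F
Every row is false.

Yes, it is a contradiction.


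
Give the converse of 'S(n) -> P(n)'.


The converse of (P → Q) is (Q → P). It is not in general equivalent to the original.
Here P = 'S(n)' and Q = 'P(n)'.

If P(n), then S(n).


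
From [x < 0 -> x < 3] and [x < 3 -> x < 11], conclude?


Hypothetical syllogism: from (P → Q) and (Q → R), infer (P → R).
Chain the two implications through the shared middle term 'x < 3'.

x < 0 -> x < 11


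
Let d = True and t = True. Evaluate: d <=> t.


Biconditional is true when both operands have the same truth value.
Substitute: d=True, t=True.
True <=> True evaluates to True.

True


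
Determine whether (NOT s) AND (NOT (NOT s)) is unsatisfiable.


Truth table over {s}:
s | φ
-----
F | F
T | F
Every row is false.

Yes, it is a contradiction.


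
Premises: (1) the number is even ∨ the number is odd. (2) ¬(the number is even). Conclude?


Disjunctive syllogism: from (P ∨ Q) and ¬P, infer Q.
One disjunct, 'the number is even', is ruled out; the other must hold.

the number is odd


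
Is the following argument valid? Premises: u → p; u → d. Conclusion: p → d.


This is (no valid rule). There exist truth assignments where the premises are all true but the conclusion is false.

Invalid.


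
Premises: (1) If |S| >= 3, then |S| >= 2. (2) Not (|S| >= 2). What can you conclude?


Modus tollens: from (P → Q) and ¬Q, infer ¬P.
Q = '|S| >= 2' is denied; since P → Q, P must also fail.

Not (|S| >= 3).


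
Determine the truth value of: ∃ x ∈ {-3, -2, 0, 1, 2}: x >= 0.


Evaluate the predicate on each element: -3:F, -2:F, 0:T, 1:T, 2:T.
Witness x = 0 satisfies the predicate.

T


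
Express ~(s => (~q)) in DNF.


Step 1: Rewrite implication then negate: ¬(¬s ∨ (¬q)) = s ∧ ¬(¬q).
Step 2: Eliminate any double negations (¬¬X = X).

s & q


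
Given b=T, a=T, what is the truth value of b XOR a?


Exclusive or is true when exactly one operand is true.
Substitute: b=T, a=T.
T XOR T evaluates to F.

F


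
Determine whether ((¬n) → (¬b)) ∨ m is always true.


Build the truth table over {b, m, n}:
b | m | n | φ
-------------
F | F | F | T
T | F | F | F
F | T | F | T
T | T | F | T
F | F | T | T
T | F | T | T
F | T | T | T
T | T | T | T
Counterexample at row 2: with b=T, m=F, n=F, the formula is F.

No, it is not a tautology.


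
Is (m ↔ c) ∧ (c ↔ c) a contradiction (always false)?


Truth table over {c, m}:
c | m | φ
---------
F | F | T
T | F | F
F | T | F
T | T | T
Satisfying assignment at row 1: c=F, m=F gives T.

No, it is not a contradiction.


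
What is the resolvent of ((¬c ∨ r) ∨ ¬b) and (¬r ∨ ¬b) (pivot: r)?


The clauses contain complementary literals r and ¬r.
Resolution eliminates this pair and disjoins the remaining literals (merging duplicates).

(¬b ∨ ¬c)


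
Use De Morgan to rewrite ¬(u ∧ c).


De Morgan: the negation of a conjunction is the disjunction of the negations.
Distribute ¬ across ∧, flipping it to ∨, and negate each literal.

(¬u) ∨ (¬c)


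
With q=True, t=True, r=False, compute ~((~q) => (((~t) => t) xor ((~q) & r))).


Substitute q=True, t=True, r=False:
~q = False
~t = False
(~t) => t = False => True = True
~q = False
(~q) & r = False & False = False
((~t) => t) xor ((~q) & r) = True xor False = True
(~q) => (((~t) => t) xor ((~q) & r)) = False => True = True
~((~q) => (((~t) => t) xor ((~q) & r))) = False

False


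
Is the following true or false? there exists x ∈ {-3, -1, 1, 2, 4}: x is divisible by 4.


Evaluate the predicate on each element: -3:F, -1:F, 1:F, 2:F, 4:T.
Witness x = 4 satisfies the predicate.

T


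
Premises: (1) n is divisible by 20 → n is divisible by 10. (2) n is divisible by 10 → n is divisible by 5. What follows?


Hypothetical syllogism: from (P → Q) and (Q → R), infer (P → R).
Chain the two implications through the shared middle term 'n is divisible by 10'.

n is divisible by 20 → n is divisible by 5


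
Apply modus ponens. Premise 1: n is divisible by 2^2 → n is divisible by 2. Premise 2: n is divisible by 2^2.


Modus ponens: from (P → Q) and P, infer Q.
P = 'n is divisible by 2^2' is asserted, and P → Q holds, so Q follows.

n is divisible by 2.


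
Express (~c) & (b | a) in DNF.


Step 1: Distribute ∧ over ∨: (¬c) ∧ (b ∨ a) = ((¬c) ∧ b) ∨ ((¬c) ∧ a).

((~c) & b) | ((~c) & a)


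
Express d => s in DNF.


Step 1: Rewrite d → s as ¬d ∨ s.

(~d) | s


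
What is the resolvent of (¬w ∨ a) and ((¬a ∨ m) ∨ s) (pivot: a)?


The clauses contain complementary literals a and ¬a.
Resolution eliminates this pair and disjoins the remaining literals (merging duplicates).

((¬w ∨ s) ∨ m)


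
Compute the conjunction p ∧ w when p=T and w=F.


Conjunction is true only when both operands are true.
Substitute: p=T, w=F.
T ∧ F evaluates to F.

F


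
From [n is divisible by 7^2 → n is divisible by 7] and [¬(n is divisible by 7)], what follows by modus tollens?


Modus tollens: from (P → Q) and ¬Q, infer ¬P.
Q = 'n is divisible by 7' is denied; since P → Q, P must also fail.

Not (n is divisible by 7^2).


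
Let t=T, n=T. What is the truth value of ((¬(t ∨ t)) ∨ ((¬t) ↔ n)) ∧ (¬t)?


Substitute t=T, n=T:
t ∨ t = T ∨ T = T
¬(t ∨ t) = F
¬t = F
(¬t) ↔ n = F ↔ T = F
(¬(t ∨ t)) ∨ ((¬t) ↔ n) = F ∨ F = F
¬t = F
((¬(t ∨ t)) ∨ ((¬t) ↔ n)) ∧ (¬t) = F ∧ F = F

F


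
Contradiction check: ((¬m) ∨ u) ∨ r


Truth table over {m, r, u}:
m | r | u | φ
-------------
F | F | F | T
T | F | F | F
F | T | F | T
T | T | F | T
F | F | T | T
T | F | T | T
F | T | T | T
T | T | T | T
Satisfying assignment at row 1: m=F, r=F, u=F gives T.

No, it is not a contradiction.


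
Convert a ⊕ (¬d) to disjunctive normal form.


Step 1: a ⊕ (¬d) is true exactly when they disagree: (a ∧ ¬(¬d)) ∨ (¬a ∧ (¬d)).
Step 2: Eliminate any double negations (¬¬X = X).

(a ∧ d) ∨ ((¬a) ∧ (¬d))


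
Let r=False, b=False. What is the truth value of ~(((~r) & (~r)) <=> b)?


Substitute r=False, b=False:
~r = True
~r = True
(~r) & (~r) = True & True = True
((~r) & (~r)) <=> b = True <=> False = False
~(((~r) & (~r)) <=> b) = True

True


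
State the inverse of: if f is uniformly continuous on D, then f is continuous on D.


The inverse of (P → Q) is (¬P → ¬Q). It is equivalent to the converse, not to the original.
Here P = 'f is uniformly continuous on D' and Q = 'f is continuous on D'.

If not (f is uniformly continuous on D), then not (f is continuous on D).


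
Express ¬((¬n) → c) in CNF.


Step 1: Rewrite (¬n) → c as ¬(¬n) ∨ c.
Step 2: Negate: ¬(¬(¬n) ∨ c) = (¬n) ∧ ¬c (De Morgan + double negation).

(¬n) ∧ (¬c)


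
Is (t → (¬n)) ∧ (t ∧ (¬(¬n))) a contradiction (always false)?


Truth table over {n, t}:
n | t | φ
---------
F | F | F
T | F | F
F | T | F
T | T | F
Every row is false.

Yes, it is a contradiction.


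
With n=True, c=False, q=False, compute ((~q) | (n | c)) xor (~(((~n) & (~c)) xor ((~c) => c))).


Substitute n=True, c=False, q=False:
… (earlier sub-steps elided)
n | c = True | False = True
(~q) | (n | c) = True | True = True
~n = False
~c = True
(~n) & (~c) = False & True = False
~c = True
(~c) => c = True => False = False
((~n) & (~c)) xor ((~c) => c) = False xor False = False
~(((~n) & (~c)) xor ((~c) => c)) = True
((~q) | (n | c)) xor (~(((~n) & (~c)) xor ((~c) => c))) = True xor True = False

False


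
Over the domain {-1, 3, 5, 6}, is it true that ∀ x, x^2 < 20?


Evaluate the predicate on each element: -1:T, 3:T, 5:F, 6:F.
Counterexample x = 5 fails the predicate.

F


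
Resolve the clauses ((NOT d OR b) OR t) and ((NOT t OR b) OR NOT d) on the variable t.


The clauses contain complementary literals t and NOTt.
Resolution eliminates this pair and disjoins the remaining literals (merging duplicates).

(NOT d OR b)


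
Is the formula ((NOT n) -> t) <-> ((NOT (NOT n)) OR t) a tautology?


Build the truth table over {n, t}:
n | t | φ
---------
F | F | T
T | F | T
F | T | T
T | T | T
Every row evaluates to true.

Yes, it is a tautology.


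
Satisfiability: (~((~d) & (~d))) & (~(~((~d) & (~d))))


Check all 2 assignments over {d}:
d | φ
-----
False | False
True | False
No assignment makes the formula true.

Unsatisfiable.


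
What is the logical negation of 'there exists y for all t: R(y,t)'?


Negation flips each quantifier (∀↔∃) and negates the inner predicate.
¬(there exists y for all t: φ) = for all y there exists t: ¬φ.

for all y there exists t: NOT(R(y,t))


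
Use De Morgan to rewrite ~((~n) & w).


De Morgan: the negation of a conjunction is the disjunction of the negations.
Distribute ~ across &, flipping it to |, and negate each literal.

n | (~w)


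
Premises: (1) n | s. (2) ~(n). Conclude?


Disjunctive syllogism: from (P ∨ Q) and ¬P, infer Q.
One disjunct, 'n', is ruled out; the other must hold.

s


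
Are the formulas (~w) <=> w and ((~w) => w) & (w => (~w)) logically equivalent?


Compare truth tables:
w | φ | ψ
---------
False | False | False
True | False | False
The columns φ and ψ agree on every row.

Yes, they are logically equivalent.


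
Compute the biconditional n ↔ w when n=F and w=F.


Biconditional is true when both operands have the same truth value.
Substitute: n=F, w=F.
F ↔ F evaluates to T.

T


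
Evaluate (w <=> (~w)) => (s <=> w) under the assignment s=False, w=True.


Substitute s=False, w=True:
~w = False
w <=> (~w) = True <=> False = False
s <=> w = False <=> True = False
(w <=> (~w)) => (s <=> w) = False => False = True

True


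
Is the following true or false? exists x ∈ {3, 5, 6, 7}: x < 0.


Evaluate the predicate on each element: 3:False, 5:False, 6:False, 7:False.
No element satisfies the predicate.

False


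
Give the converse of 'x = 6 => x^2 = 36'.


The converse of (P → Q) is (Q → P). It is not in general equivalent to the original.
Here P = 'x = 6' and Q = 'x^2 = 36'.

If x^2 = 36, then x = 6.


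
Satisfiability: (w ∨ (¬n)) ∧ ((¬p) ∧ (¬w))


Search for a satisfying assignment over {n, p, w}.
Try n=F, p=F, w=F: the formula evaluates to T.
A satisfying assignment exists.

Satisfiable.


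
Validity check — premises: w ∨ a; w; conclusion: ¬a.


This is affirming a disjunct (fallacy). There exist truth assignments where the premises are all true but the conclusion is false.

Invalid.


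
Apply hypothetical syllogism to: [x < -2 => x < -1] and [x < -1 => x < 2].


Hypothetical syllogism: from (P → Q) and (Q → R), infer (P → R).
Chain the two implications through the shared middle term 'x < -1'.

x < -2 => x < 2


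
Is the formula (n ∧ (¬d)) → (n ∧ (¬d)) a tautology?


Build the truth table over {d, n}:
d | n | φ
---------
F | F | T
T | F | T
F | T | T
T | T | T
Every row evaluates to true.

Yes, it is a tautology.


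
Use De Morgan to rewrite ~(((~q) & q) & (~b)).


De Morgan: the negation of a conjunction is the disjunction of the negations.
Distribute ~ across &, flipping it to |, and negate each literal.

(q | (~q)) | b


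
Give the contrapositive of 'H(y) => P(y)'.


The contrapositive of (P → Q) is (¬Q → ¬P); it is logically equivalent to the original.
Here P = 'H(y)' and Q = 'P(y)'.

If not (P(y)), then not (H(y)).


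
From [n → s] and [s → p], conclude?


Hypothetical syllogism: from (P → Q) and (Q → R), infer (P → R).
Chain the two implications through the shared middle term 's'.

n → p


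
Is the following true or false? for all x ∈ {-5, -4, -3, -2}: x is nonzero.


Evaluate the predicate on each element: -5:T, -4:T, -3:T, -2:T.
Every element satisfies the predicate.

T


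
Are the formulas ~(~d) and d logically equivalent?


Compare truth tables:
d | φ | ψ
---------
False | False | False
True | True | True
The columns φ and ψ agree on every row.

Yes, they are logically equivalent.


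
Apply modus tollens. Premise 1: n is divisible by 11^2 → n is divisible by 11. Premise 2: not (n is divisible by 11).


Modus tollens: from (P → Q) and ¬Q, infer ¬P.
Q = 'n is divisible by 11' is denied; since P → Q, P must also fail.

Not (n is divisible by 11^2).


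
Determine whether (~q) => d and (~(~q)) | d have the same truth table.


Compare truth tables:
d | q | φ | ψ
-------------
False | False | False | False
True | False | True | True
False | True | True | True
True | True | True | True
The columns φ and ψ agree on every row.

Yes, they are logically equivalent.


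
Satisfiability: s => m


Search for a satisfying assignment over {m, s}.
Try m=False, s=False: the formula evaluates to True.
A satisfying assignment exists.

Satisfiable.


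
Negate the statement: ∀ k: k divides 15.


¬(∀ x: φ) = ∃ x: ¬φ, and ¬(∃ x: φ) = ∀ x: ¬φ.
Apply to the universal statement.

∃ k: ¬(k divides 15)


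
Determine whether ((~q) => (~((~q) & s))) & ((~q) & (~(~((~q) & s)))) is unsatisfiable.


Truth table over {q, s}:
q | s | φ
---------
False | False | False
True | False | False
False | True | False
True | True | False
Every row is false.

Yes, it is a contradiction.


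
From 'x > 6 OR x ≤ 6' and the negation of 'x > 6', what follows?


Disjunctive syllogism: from (P ∨ Q) and ¬P, infer Q.
One disjunct, 'x > 6', is ruled out; the other must hold.

x ≤ 6


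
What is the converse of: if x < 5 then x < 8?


The converse of (P → Q) is (Q → P). It is not in general equivalent to the original.
Here P = 'x < 5' and Q = 'x < 8'.

If x < 8, then x < 5.


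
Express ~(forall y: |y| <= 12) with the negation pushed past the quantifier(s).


¬(forall x: φ) = exists x: ¬φ, and ¬(exists x: φ) = forall x: ¬φ.
Apply to the universal statement.

exists y: ~(|y| <= 12)


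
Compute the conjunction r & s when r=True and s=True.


Conjunction is true only when both operands are true.
Substitute: r=True, s=True.
True & True evaluates to True.

True


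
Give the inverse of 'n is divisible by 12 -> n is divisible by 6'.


The inverse of (P → Q) is (¬P → ¬Q). It is equivalent to the converse, not to the original.
Here P = 'n is divisible by 12' and Q = 'n is divisible by 6'.

If not (n is divisible by 12), then not (n is divisible by 6).


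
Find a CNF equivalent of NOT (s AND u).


Step 1: Apply De Morgan: ¬(s ∧ u) = ¬s ∨ ¬u.

(NOT s) OR (NOT u)


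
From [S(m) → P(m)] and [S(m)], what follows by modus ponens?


Modus ponens: from (P → Q) and P, infer Q.
P = 'S(m)' is asserted, and P → Q holds, so Q follows.

P(m).


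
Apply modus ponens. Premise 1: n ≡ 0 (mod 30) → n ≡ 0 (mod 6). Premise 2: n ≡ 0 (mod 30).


Modus ponens: from (P → Q) and P, infer Q.
P = 'n ≡ 0 (mod 30)' is asserted, and P → Q holds, so Q follows.

n ≡ 0 (mod 6).


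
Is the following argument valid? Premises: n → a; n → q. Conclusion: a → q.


This is (no valid rule). There exist truth assignments where the premises are all true but the conclusion is false.

Invalid.


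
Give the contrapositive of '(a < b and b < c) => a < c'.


The contrapositive of (P → Q) is (¬Q → ¬P); it is logically equivalent to the original.
Here P = '(a < b and b < c)' and Q = 'a < c'.

If not (a < c), then not ((a < b and b < c)).


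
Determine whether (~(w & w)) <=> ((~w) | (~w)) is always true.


Build the truth table over {w}:
w | φ
-----
False | True
True | True
Every row evaluates to true.

Yes, it is a tautology.


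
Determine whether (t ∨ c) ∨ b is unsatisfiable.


Truth table over {b, c, t}:
b | c | t | φ
-------------
F | F | F | F
T | F | F | T
F | T | F | T
T | T | F | T
F | F | T | T
T | F | T | T
F | T | T | T
T | T | T | T
Satisfying assignment at row 2: b=T, c=F, t=F gives T.

No, it is not a contradiction.


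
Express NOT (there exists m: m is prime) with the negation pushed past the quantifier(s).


¬(for all x: φ) = there exists x: ¬φ, and ¬(there exists x: φ) = for all x: ¬φ.
Apply to the existential statement.

for all m: NOT(m is prime)


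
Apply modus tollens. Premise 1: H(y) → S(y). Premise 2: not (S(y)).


Modus tollens: from (P → Q) and ¬Q, infer ¬P.
Q = 'S(y)' is denied; since P → Q, P must also fail.

Not (H(y)).


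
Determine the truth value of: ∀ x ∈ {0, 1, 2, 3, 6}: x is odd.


Evaluate the predicate on each element: 0:F, 1:T, 2:F, 3:T, 6:F.
Counterexample x = 0 fails the predicate.

F


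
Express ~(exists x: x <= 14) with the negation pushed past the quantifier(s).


¬(forall x: φ) = exists x: ¬φ, and ¬(exists x: φ) = forall x: ¬φ.
Apply to the existential statement.

forall x: ~(x <= 14)


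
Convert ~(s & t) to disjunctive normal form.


Step 1: Apply De Morgan: ¬(s ∧ t) = ¬s ∨ ¬t.

(~s) | (~t)


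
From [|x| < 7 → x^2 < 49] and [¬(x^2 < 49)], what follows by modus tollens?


Modus tollens: from (P → Q) and ¬Q, infer ¬P.
Q = 'x^2 < 49' is denied; since P → Q, P must also fail.

Not (|x| < 7).


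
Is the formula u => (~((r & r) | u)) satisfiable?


Search for a satisfying assignment over {r, u}.
Try r=False, u=False: the formula evaluates to True.
A satisfying assignment exists.

Satisfiable.


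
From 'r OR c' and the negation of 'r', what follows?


Disjunctive syllogism: from (P ∨ Q) and ¬P, infer Q.
One disjunct, 'r', is ruled out; the other must hold.

c


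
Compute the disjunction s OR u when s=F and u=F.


Disjunction is false only when both operands are false.
Substitute: s=F, u=F.
F OR F evaluates to F.

F


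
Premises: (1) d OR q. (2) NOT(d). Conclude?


Disjunctive syllogism: from (P ∨ Q) and ¬P, infer Q.
One disjunct, 'd', is ruled out; the other must hold.

q


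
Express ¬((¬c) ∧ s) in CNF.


Step 1: Apply De Morgan: ¬((¬c) ∧ s) = ¬(¬c) ∨ ¬s.
Step 2: Eliminate any double negations (¬¬X = X).

c ∨ (¬s)


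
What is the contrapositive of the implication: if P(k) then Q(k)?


The contrapositive of (P → Q) is (¬Q → ¬P); it is logically equivalent to the original.
Here P = 'P(k)' and Q = 'Q(k)'.

If not (Q(k)), then not (P(k)).


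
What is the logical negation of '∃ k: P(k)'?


¬(∀ x: φ) = ∃ x: ¬φ, and ¬(∃ x: φ) = ∀ x: ¬φ.
Apply to the existential statement.

∀ k: ¬(P(k))


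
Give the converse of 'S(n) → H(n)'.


The converse of (P → Q) is (Q → P). It is not in general equivalent to the original.
Here P = 'S(n)' and Q = 'H(n)'.

If H(n), then S(n).


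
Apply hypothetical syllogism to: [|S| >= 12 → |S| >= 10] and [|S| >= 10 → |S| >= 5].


Hypothetical syllogism: from (P → Q) and (Q → R), infer (P → R).
Chain the two implications through the shared middle term '|S| >= 10'.

|S| >= 12 → |S| >= 5


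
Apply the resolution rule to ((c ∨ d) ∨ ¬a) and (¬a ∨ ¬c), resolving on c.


The clauses contain complementary literals c and ¬c.
Resolution eliminates this pair and disjoins the remaining literals (merging duplicates).

(¬a ∨ d)


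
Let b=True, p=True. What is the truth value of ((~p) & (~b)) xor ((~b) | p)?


Substitute b=True, p=True:
~p = False
~b = False
(~p) & (~b) = False & False = False
~b = False
(~b) | p = False | True = True
((~p) & (~b)) xor ((~b) | p) = False xor True = True

True


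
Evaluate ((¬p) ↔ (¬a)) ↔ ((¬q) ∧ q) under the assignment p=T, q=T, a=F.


Substitute p=T, q=T, a=F:
¬p = F
¬a = T
(¬p) ↔ (¬a) = F ↔ T = F
¬q = F
(¬q) ∧ q = F ∧ T = F
((¬p) ↔ (¬a)) ↔ ((¬q) ∧ q) = F ↔ F = T

T


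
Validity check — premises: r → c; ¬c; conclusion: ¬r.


This matches the form of modus tollens: the conclusion follows in every model of the premises.

Valid.


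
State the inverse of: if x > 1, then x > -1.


The inverse of (P → Q) is (¬P → ¬Q). It is equivalent to the converse, not to the original.
Here P = 'x > 1' and Q = 'x > -1'.

If not (x > 1), then not (x > -1).


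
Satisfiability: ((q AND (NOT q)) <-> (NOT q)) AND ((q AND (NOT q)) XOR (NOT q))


Check all 2 assignments over {q}:
q | φ
-----
F | F
T | F
No assignment makes the formula true.

Unsatisfiable.


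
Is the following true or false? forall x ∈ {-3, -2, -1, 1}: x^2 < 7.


Evaluate the predicate on each element: -3:False, -2:True, -1:True, 1:True.
Counterexample x = -3 fails the predicate.

False


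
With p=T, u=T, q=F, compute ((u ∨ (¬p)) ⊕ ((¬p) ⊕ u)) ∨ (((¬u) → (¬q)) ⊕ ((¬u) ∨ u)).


Substitute p=T, u=T, q=F:
… (earlier sub-steps elided)
¬p = F
(¬p) ⊕ u = F ⊕ T = T
(u ∨ (¬p)) ⊕ ((¬p) ⊕ u) = T ⊕ T = F
¬u = F
¬q = T
(¬u) → (¬q) = F → T = T
¬u = F
(¬u) ∨ u = F ∨ T = T
((¬u) → (¬q)) ⊕ ((¬u) ∨ u) = T ⊕ T = F
((u ∨ (¬p)) ⊕ ((¬p) ⊕ u)) ∨ (((¬u) → (¬q)) ⊕ ((¬u) ∨ u)) = F ∨ F = F

F


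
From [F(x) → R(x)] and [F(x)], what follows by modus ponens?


Modus ponens: from (P → Q) and P, infer Q.
P = 'F(x)' is asserted, and P → Q holds, so Q follows.

R(x).


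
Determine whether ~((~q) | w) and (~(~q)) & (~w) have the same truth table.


Compare truth tables:
q | w | φ | ψ
-------------
False | False | False | False
True | False | True | True
False | True | False | False
True | True | False | False
The columns φ and ψ agree on every row.

Yes, they are logically equivalent.


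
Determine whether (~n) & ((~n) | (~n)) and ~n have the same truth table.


Compare truth tables:
n | φ | ψ
---------
False | True | True
True | False | False
The columns φ and ψ agree on every row.

Yes, they are logically equivalent.


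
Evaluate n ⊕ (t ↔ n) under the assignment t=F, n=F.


Substitute t=F, n=F:
t ↔ n = F ↔ F = T
n ⊕ (t ↔ n) = F ⊕ T = T

T


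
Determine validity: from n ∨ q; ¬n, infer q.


This matches the form of disjunctive syllogism: the conclusion follows in every model of the premises.

Valid.


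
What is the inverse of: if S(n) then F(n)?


The inverse of (P → Q) is (¬P → ¬Q). It is equivalent to the converse, not to the original.
Here P = 'S(n)' and Q = 'F(n)'.

If not (S(n)), then not (F(n)).


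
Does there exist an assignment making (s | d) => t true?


Search for a satisfying assignment over {d, s, t}.
Try d=False, s=False, t=False: the formula evaluates to True.
A satisfying assignment exists.

Satisfiable.


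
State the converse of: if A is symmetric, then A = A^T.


The converse of (P → Q) is (Q → P). It is not in general equivalent to the original.
Here P = 'A is symmetric' and Q = 'A = A^T'.

If A = A^T, then A is symmetric.


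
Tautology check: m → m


Build the truth table over {m}:
m | φ
-----
F | T
T | T
Every row evaluates to true.

Yes, it is a tautology.


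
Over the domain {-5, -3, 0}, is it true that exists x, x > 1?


Evaluate the predicate on each element: -5:False, -3:False, 0:False.
No element satisfies the predicate.

False


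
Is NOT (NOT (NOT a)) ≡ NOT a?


Compare truth tables:
a | φ | ψ
---------
F | T | T
T | F | F
The columns φ and ψ agree on every row.

Yes, they are logically equivalent.


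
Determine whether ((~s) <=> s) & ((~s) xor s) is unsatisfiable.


Truth table over {s}:
s | φ
-----
False | False
True | False
Every row is false.

Yes, it is a contradiction.


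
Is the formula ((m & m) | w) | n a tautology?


Build the truth table over {m, n, w}:
m | n | w | φ
-------------
False | False | False | False
True | False | False | True
False | True | False | True
True | True | False | True
False | False | True | True
True | False | True | True
False | True | True | True
True | True | True | True
Counterexample at row 1: with m=False, n=False, w=False, the formula is False.

No, it is not a tautology.


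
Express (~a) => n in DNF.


Step 1: Rewrite (¬a) → n as ¬(¬a) ∨ n.
Step 2: Eliminate any double negations (¬¬X = X).

a | n


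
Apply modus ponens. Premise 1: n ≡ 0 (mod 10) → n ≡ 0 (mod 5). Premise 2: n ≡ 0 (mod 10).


Modus ponens: from (P → Q) and P, infer Q.
P = 'n ≡ 0 (mod 10)' is asserted, and P → Q holds, so Q follows.

n ≡ 0 (mod 5).


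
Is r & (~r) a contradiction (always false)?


Truth table over {r}:
r | φ
-----
False | False
True | False
Every row is false.

Yes, it is a contradiction.


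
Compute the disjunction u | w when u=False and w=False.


Disjunction is false only when both operands are false.
Substitute: u=False, w=False.
False | False evaluates to False.

False


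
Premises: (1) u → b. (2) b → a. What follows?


Hypothetical syllogism: from (P → Q) and (Q → R), infer (P → R).
Chain the two implications through the shared middle term 'b'.

u → a


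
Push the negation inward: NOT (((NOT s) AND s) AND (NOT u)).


De Morgan: the negation of a conjunction is the disjunction of the negations.
Distribute NOT across AND, flipping it to OR, and negate each literal.

(s OR (NOT s)) OR u


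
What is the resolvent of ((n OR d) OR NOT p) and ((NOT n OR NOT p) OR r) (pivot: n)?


The clauses contain complementary literals n and NOTn.
Resolution eliminates this pair and disjoins the remaining literals (merging duplicates).

((NOT p OR d) OR r)


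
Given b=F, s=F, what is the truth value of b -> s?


Implication is false only when antecedent is true and consequent is false.
Substitute: b=F, s=F.
F -> F evaluates to T.

T


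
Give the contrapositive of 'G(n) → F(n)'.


The contrapositive of (P → Q) is (¬Q → ¬P); it is logically equivalent to the original.
Here P = 'G(n)' and Q = 'F(n)'.

If not (F(n)), then not (G(n)).


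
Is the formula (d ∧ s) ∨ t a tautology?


Build the truth table over {d, s, t}:
d | s | t | φ
-------------
F | F | F | F
T | F | F | F
F | T | F | F
T | T | F | T
F | F | T | T
T | F | T | T
F | T | T | T
T | T | T | T
Counterexample at row 1: with d=F, s=F, t=F, the formula is F.

No, it is not a tautology.


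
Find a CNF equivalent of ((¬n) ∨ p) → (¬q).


Step 1: Rewrite as ¬((¬n) ∨ p) ∨ (¬q) = (¬(¬n) ∧ ¬p) ∨ (¬q).
Step 2: Distribute ∨ over ∧.
Step 3: Eliminate any double negations (¬¬X = X).

(n ∨ (¬q)) ∧ ((¬p) ∨ (¬q))


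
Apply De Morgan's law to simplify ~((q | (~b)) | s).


De Morgan: the negation of a disjunction is the conjunction of the negations.
Distribute ~ across |, flipping it to &, and negate each literal.

((~q) & b) & (~s)


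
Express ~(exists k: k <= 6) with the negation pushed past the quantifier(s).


¬(forall x: φ) = exists x: ¬φ, and ¬(exists x: φ) = forall x: ¬φ.
Apply to the existential statement.

forall k: ~(k <= 6)


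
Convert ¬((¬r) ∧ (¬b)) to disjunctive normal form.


Step 1: Apply De Morgan: ¬((¬r) ∧ (¬b)) = ¬(¬r) ∨ ¬(¬b).
Step 2: Eliminate any double negations (¬¬X = X).

r ∨ b


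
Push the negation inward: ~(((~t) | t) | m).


De Morgan: the negation of a disjunction is the conjunction of the negations.
Distribute ~ across |, flipping it to &, and negate each literal.

(t & (~t)) & (~m)


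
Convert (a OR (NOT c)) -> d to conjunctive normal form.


Step 1: Rewrite as ¬(a ∨ (¬c)) ∨ d = (¬a ∧ ¬(¬c)) ∨ d.
Step 2: Distribute ∨ over ∧.
Step 3: Eliminate any double negations (¬¬X = X).

((NOT a) OR d) AND (c OR d)


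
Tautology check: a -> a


Build the truth table over {a}:
a | φ
-----
F | T
T | T
Every row evaluates to true.

Yes, it is a tautology.


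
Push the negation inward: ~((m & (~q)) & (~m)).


De Morgan: the negation of a conjunction is the disjunction of the negations.
Distribute ~ across &, flipping it to |, and negate each literal.

((~m) | q) | m


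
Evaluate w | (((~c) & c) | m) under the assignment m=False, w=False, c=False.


Substitute m=False, w=False, c=False:
~c = True
(~c) & c = True & False = False
((~c) & c) | m = False | False = False
w | (((~c) & c) | m) = False | False = False

False


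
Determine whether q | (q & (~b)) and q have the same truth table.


Compare truth tables:
b | q | φ | ψ
-------------
False | False | False | False
True | False | False | False
False | True | True | True
True | True | True | True
The columns φ and ψ agree on every row.

Yes, they are logically equivalent.


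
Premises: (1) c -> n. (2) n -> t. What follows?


Hypothetical syllogism: from (P → Q) and (Q → R), infer (P → R).
Chain the two implications through the shared middle term 'n'.

c -> t


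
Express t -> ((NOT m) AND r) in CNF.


Step 1: Rewrite t → ((¬m) ∧ r) as ¬t ∨ ((¬m) ∧ r).
Step 2: Distribute ∨ over ∧.

((NOT t) OR (NOT m)) AND ((NOT t) OR r)


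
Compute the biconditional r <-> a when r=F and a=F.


Biconditional is true when both operands have the same truth value.
Substitute: r=F, a=F.
F <-> F evaluates to T.

T


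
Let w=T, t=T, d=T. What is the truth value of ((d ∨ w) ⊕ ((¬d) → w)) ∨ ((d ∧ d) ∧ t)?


Substitute w=T, t=T, d=T:
d ∨ w = T ∨ T = T
¬d = F
(¬d) → w = F → T = T
(d ∨ w) ⊕ ((¬d) → w) = T ⊕ T = F
d ∧ d = T ∧ T = T
(d ∧ d) ∧ t = T ∧ T = T
((d ∨ w) ⊕ ((¬d) → w)) ∨ ((d ∧ d) ∧ t) = F ∨ T = T

T


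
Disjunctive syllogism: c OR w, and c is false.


Disjunctive syllogism: from (P ∨ Q) and ¬P, infer Q.
One disjunct, 'c', is ruled out; the other must hold.

w


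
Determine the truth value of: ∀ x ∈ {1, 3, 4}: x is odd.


Evaluate the predicate on each element: 1:T, 3:T, 4:F.
Counterexample x = 4 fails the predicate.

F


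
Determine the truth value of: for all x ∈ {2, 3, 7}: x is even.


Evaluate the predicate on each element: 2:T, 3:F, 7:F.
Counterexample x = 3 fails the predicate.

F


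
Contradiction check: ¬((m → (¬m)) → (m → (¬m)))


Truth table over {m}:
m | φ
-----
F | F
T | F
Every row is false.

Yes, it is a contradiction.


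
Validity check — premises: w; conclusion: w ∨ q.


This matches the form of disjunction introduction: the conclusion follows in every model of the premises.

Valid.


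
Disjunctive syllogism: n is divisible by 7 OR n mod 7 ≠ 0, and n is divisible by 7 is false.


Disjunctive syllogism: from (P ∨ Q) and ¬P, infer Q.
One disjunct, 'n is divisible by 7', is ruled out; the other must hold.

n mod 7 ≠ 0


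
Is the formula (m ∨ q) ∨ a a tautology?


Build the truth table over {a, m, q}:
a | m | q | φ
-------------
F | F | F | F
T | F | F | T
F | T | F | T
T | T | F | T
F | F | T | T
T | F | T | T
F | T | T | T
T | T | T | T
Counterexample at row 1: with a=F, m=F, q=F, the formula is F.

No, it is not a tautology.


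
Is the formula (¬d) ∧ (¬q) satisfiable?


Search for a satisfying assignment over {d, q}.
Try d=F, q=F: the formula evaluates to T.
A satisfying assignment exists.

Satisfiable.


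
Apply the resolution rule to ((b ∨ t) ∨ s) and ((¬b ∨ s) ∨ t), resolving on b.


The clauses contain complementary literals b and ¬b.
Resolution eliminates this pair and disjoins the remaining literals (merging duplicates).

(t ∨ s)


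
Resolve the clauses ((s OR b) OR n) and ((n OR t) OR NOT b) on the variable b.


The clauses contain complementary literals b and NOTb.
Resolution eliminates this pair and disjoins the remaining literals (merging duplicates).

((s OR n) OR t)


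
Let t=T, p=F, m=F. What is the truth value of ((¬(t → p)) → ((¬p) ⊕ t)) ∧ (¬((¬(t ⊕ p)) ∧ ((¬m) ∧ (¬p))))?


Substitute t=T, p=F, m=F:
… (earlier sub-steps elided)
(¬p) ⊕ t = T ⊕ T = F
(¬(t → p)) → ((¬p) ⊕ t) = T → F = F
t ⊕ p = T ⊕ F = T
¬(t ⊕ p) = F
¬m = T
¬p = T
(¬m) ∧ (¬p) = T ∧ T = T
(¬(t ⊕ p)) ∧ ((¬m) ∧ (¬p)) = F ∧ T = F
¬((¬(t ⊕ p)) ∧ ((¬m) ∧ (¬p))) = T
((¬(t → p)) → ((¬p) ⊕ t)) ∧ (¬((¬(t ⊕ p)) ∧ ((¬m) ∧ (¬p)))) = F ∧ T = F

F


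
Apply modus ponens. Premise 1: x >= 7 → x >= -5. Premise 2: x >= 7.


Modus ponens: from (P → Q) and P, infer Q.
P = 'x >= 7' is asserted, and P → Q holds, so Q follows.

x >= -5.


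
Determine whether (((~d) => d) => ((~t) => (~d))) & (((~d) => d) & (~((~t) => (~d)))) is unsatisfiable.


Truth table over {d, t}:
d | t | φ
---------
False | False | False
True | False | False
False | True | False
True | True | False
Every row is false.

Yes, it is a contradiction.


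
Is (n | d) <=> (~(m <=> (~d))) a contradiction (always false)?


Truth table over {d, m, n}:
d | m | n | φ
-------------
False | False | False | False
True | False | False | False
False | True | False | True
True | True | False | True
False | False | True | True
True | False | True | False
False | True | True | False
True | True | True | True
Satisfying assignment at row 3: d=False, m=True, n=False gives True.

No, it is not a contradiction.


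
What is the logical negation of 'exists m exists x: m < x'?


Negation flips each quantifier (∀↔∃) and negates the inner predicate.
¬(exists m exists x: φ) = forall m forall x: ¬φ.

forall m forall x: ~(m < x)


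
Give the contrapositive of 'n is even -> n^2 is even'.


The contrapositive of (P → Q) is (¬Q → ¬P); it is logically equivalent to the original.
Here P = 'n is even' and Q = 'n^2 is even'.

If not (n^2 is even), then not (n is even).


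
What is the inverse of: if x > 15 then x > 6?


The inverse of (P → Q) is (¬P → ¬Q). It is equivalent to the converse, not to the original.
Here P = 'x > 15' and Q = 'x > 6'.

If not (x > 15), then not (x > 6).


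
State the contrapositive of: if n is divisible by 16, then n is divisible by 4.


The contrapositive of (P → Q) is (¬Q → ¬P); it is logically equivalent to the original.
Here P = 'n is divisible by 16' and Q = 'n is divisible by 4'.

If not (n is divisible by 4), then not (n is divisible by 16).


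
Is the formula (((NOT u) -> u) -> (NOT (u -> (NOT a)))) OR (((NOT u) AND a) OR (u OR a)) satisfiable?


Search for a satisfying assignment over {a, u}.
Try a=F, u=F: the formula evaluates to T.
A satisfying assignment exists.

Satisfiable.


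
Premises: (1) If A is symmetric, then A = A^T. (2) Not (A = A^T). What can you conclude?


Modus tollens: from (P → Q) and ¬Q, infer ¬P.
Q = 'A = A^T' is denied; since P → Q, P must also fail.

Not (A is symmetric).


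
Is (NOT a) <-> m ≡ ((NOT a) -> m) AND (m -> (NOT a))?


Compare truth tables:
a | m | φ | ψ
-------------
F | F | F | F
T | F | T | T
F | T | T | T
T | T | F | F
The columns φ and ψ agree on every row.

Yes, they are logically equivalent.


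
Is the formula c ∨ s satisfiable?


Search for a satisfying assignment over {c, s}.
Try c=T, s=F: the formula evaluates to T.
A satisfying assignment exists.

Satisfiable.


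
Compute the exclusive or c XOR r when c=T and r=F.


Exclusive or is true when exactly one operand is true.
Substitute: c=T, r=F.
T XOR F evaluates to T.

T


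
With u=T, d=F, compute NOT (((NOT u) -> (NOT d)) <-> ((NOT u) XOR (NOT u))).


Substitute u=T, d=F:
NOT u = F
NOT d = T
(NOT u) -> (NOT d) = F -> T = T
NOT u = F
NOT u = F
(NOT u) XOR (NOT u) = F XOR F = F
((NOT u) -> (NOT d)) <-> ((NOT u) XOR (NOT u)) = T <-> F = F
NOT (((NOT u) -> (NOT d)) <-> ((NOT u) XOR (NOT u))) = T

T


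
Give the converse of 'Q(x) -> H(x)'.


The converse of (P → Q) is (Q → P). It is not in general equivalent to the original.
Here P = 'Q(x)' and Q = 'H(x)'.

If H(x), then Q(x).


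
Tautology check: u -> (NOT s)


Build the truth table over {s, u}:
s | u | φ
---------
F | F | T
T | F | T
F | T | T
T | T | F
Counterexample at row 4: with s=T, u=T, the formula is F.

No, it is not a tautology.


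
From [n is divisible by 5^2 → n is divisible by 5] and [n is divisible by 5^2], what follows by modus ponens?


Modus ponens: from (P → Q) and P, infer Q.
P = 'n is divisible by 5^2' is asserted, and P → Q holds, so Q follows.

n is divisible by 5.


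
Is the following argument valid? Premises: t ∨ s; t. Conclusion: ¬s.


This is affirming a disjunct (fallacy). There exist truth assignments where the premises are all true but the conclusion is false.

Invalid.


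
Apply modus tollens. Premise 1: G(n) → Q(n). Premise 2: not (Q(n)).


Modus tollens: from (P → Q) and ¬Q, infer ¬P.
Q = 'Q(n)' is denied; since P → Q, P must also fail.

Not (G(n)).


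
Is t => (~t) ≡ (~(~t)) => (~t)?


Compare truth tables:
t | φ | ψ
---------
False | True | True
True | False | False
The columns φ and ψ agree on every row.

Yes, they are logically equivalent.


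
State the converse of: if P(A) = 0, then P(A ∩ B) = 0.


The converse of (P → Q) is (Q → P). It is not in general equivalent to the original.
Here P = 'P(A) = 0' and Q = 'P(A ∩ B) = 0'.

If P(A ∩ B) = 0, then P(A) = 0.


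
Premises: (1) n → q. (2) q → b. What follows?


Hypothetical syllogism: from (P → Q) and (Q → R), infer (P → R).
Chain the two implications through the shared middle term 'q'.

n → b


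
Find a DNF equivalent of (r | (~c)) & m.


Step 1: Distribute ∧ over ∨: (r ∨ (¬c)) ∧ m = (r ∧ m) ∨ ((¬c) ∧ m).

(r & m) | ((~c) & m)


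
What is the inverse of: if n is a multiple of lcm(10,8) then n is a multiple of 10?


The inverse of (P → Q) is (¬P → ¬Q). It is equivalent to the converse, not to the original.
Here P = 'n is a multiple of lcm(10,8)' and Q = 'n is a multiple of 10'.

If not (n is a multiple of lcm(10,8)), then not (n is a multiple of 10).


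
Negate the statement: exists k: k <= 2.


¬(forall x: φ) = exists x: ¬φ, and ¬(exists x: φ) = forall x: ¬φ.
Apply to the existential statement.

forall k: ~(k <= 2)


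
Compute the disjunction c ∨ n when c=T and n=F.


Disjunction is false only when both operands are false.
Substitute: c=T, n=F.
T ∨ F evaluates to T.

T


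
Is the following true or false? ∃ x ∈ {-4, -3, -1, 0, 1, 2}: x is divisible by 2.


Evaluate the predicate on each element: -4:T, -3:F, -1:F, 0:T, 1:F, 2:T.
Witness x = -4 satisfies the predicate.

T
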